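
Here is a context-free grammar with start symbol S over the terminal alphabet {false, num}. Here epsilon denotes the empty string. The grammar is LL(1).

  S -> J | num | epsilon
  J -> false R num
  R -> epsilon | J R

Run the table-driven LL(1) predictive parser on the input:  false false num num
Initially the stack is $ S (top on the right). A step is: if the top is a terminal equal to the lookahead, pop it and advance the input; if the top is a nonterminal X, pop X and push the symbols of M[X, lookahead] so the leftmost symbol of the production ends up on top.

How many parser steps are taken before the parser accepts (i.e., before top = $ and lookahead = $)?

      Stack                Input                  Action
   1  $ S                  false false num num $  expand S -> J
   2  $ J                  false false num num $  expand J -> false R num
   3  $ num R false        false false num num $  match false
   4  $ num R              false num num $        expand R -> J R
   5  $ num R J            false num num $        expand J -> false R num
   6  $ num R num R false  false num num $        match false
   7  $ num R num R        num num $              expand R -> epsilon
   8  $ num R num          num num $              match num
   9  $ num R              num $                  expand R -> epsilon
  10  $ num                num $                  match num
Accept reached after 10 steps.

10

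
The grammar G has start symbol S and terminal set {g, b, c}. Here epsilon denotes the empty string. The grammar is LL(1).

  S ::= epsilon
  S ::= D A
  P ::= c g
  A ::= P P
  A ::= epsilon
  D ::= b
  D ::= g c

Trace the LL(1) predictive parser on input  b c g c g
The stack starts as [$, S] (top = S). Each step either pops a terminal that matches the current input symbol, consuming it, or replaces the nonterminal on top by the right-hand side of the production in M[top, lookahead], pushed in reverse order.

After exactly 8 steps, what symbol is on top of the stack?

step 1: stack=$ S  input=b c g c g $  — expand S ::= D A
step 2: stack=$ A D  input=b c g c g $  — expand D ::= b
step 3: stack=$ A b  input=b c g c g $  — match b
step 4: stack=$ A  input=c g c g $  — expand A ::= P P
step 5: stack=$ P P  input=c g c g $  — expand P ::= c g
step 6: stack=$ P g c  input=c g c g $  — match c
step 7: stack=$ P g  input=g c g $  — match g
step 8: stack=$ P  input=c g $  — expand P ::= c g
Stack after step 8: $ g c (top = c).

c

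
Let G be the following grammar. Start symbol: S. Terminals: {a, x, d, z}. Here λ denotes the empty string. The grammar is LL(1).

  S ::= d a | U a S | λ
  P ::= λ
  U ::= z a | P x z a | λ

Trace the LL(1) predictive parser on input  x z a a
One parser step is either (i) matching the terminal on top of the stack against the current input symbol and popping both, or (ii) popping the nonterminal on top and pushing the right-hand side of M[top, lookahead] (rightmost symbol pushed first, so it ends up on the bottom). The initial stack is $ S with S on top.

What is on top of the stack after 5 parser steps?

a

step 1: stack=$ S  input=x z a a $  — expand S ::= U a S
step 2: stack=$ S a U  input=x z a a $  — expand U ::= P x z a
step 3: stack=$ S a a z x P  input=x z a a $  — expand P ::= λ
step 4: stack=$ S a a z x  input=x z a a $  — match x
step 5: stack=$ S a a z  input=z a a $  — match z
Stack after step 5: $ S a a (top = a).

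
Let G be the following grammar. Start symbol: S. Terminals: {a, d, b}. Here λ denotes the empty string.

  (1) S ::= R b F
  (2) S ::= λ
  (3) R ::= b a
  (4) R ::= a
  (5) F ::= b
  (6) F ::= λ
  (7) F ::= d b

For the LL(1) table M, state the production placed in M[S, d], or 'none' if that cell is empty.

FIRST(R): from R::=b a we get {b}; from R::=a we get {a}. So FIRST(R) = {a, b}.
FIRST(F): from F::=b we get {b}; from F::=λ we get {λ}; from F::=d b we get {d}. So FIRST(F) = {λ, b, d}.
FIRST(S): from S::=R b F we get {a, b}; from S::=λ we get {λ}. So FIRST(S) = {λ, a, b}.
FOLLOW(S) includes $ since S is the start symbol.
FOLLOW(S): S appears on no right-hand side. Thus FOLLOW(S) = {$}.
For S ::= R b F: FIRST(R b F) = {a, b}, so it goes in M[S, t] for t ∈ {a, b}.
For S ::= λ: FIRST(λ) = {λ}, so it goes in M[S, t] for t ∈ {}; since λ ∈ FIRST, also for every t ∈ FOLLOW(S) = {$}.
None of these place a production in M[S, d].

none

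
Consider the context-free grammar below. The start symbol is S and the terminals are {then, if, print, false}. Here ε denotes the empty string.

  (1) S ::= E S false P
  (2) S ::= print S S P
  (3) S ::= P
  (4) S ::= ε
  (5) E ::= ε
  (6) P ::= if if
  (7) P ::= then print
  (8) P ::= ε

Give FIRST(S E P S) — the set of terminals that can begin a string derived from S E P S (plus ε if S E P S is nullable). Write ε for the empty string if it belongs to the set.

{ε, false, if, print, then}

FIRST(E) = {ε}
FIRST(P) = {ε, if, then}
FIRST(S) = {ε, false, if, print, then}  (via E S false P, P)
FIRST(S E P S): take FIRST of each symbol in turn, carrying on past any symbol whose FIRST contains ε; result {ε, false, if, print, then}.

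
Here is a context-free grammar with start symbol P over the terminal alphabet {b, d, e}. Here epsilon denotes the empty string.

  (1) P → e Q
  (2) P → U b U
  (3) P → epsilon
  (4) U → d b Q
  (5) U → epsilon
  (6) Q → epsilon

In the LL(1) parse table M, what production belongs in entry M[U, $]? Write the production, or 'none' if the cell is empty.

U → epsilon

FIRST(U) = {epsilon, d}
FIRST(Q) = {epsilon}
FIRST(P) = {epsilon, b, d, e}  (via U b U)
FOLLOW(P) includes $ since P is the start symbol.
FOLLOW(P): P appears on no right-hand side. Thus FOLLOW(P) = {$}.
FOLLOW(U): in P→U b U (occurrence 1), U is followed by b U with FIRST {b}; in P→U b U (occurrence 2), the suffix after U is empty, so FOLLOW(U) ⊇ FOLLOW(P) = {$}. Thus FOLLOW(U) = {$, b}.
For U → d b Q: FIRST(d b Q) = {d}, so it goes in M[U, t] for t ∈ {d}.
For U → epsilon: FIRST(epsilon) = {epsilon}, so it goes in M[U, t] for t ∈ {}; since epsilon ∈ FIRST, also for every t ∈ FOLLOW(U) = {$, b}.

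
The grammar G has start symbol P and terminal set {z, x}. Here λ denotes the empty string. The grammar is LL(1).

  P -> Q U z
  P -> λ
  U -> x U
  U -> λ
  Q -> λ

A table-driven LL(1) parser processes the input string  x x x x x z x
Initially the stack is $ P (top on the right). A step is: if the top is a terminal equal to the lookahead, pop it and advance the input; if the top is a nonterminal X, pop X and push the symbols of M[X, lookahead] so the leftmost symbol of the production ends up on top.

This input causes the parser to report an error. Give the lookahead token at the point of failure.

step 1: stack=$ P  input=x x x x x z x $  — expand P -> Q U z
step 2: stack=$ z U Q  input=x x x x x z x $  — expand Q -> λ
step 3: stack=$ z U  input=x x x x x z x $  — expand U -> x U
step 4: stack=$ z U x  input=x x x x x z x $  — match x
step 5: stack=$ z U  input=x x x x z x $  — expand U -> x U
step 6: stack=$ z U x  input=x x x x z x $  — match x
step 7: stack=$ z U  input=x x x z x $  — expand U -> x U
step 8: stack=$ z U x  input=x x x z x $  — match x
step 9: stack=$ z U  input=x x z x $  — expand U -> x U
step 10: stack=$ z U x  input=x x z x $  — match x
step 11: stack=$ z U  input=x z x $  — expand U -> x U
step 12: stack=$ z U x  input=x z x $  — match x
step 13: stack=$ z U  input=z x $  — expand U -> λ
step 14: stack=$ z  input=z x $  — match z
step 15: stack=$  input=x $  — error: stack empty but input remains

x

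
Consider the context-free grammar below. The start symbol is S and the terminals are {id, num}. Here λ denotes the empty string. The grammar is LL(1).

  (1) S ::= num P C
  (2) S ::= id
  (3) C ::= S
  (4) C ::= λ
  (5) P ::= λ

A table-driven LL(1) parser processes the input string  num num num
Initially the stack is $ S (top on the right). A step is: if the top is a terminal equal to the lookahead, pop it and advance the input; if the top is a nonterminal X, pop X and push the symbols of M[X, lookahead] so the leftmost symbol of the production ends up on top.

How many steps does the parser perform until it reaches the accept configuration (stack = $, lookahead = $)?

12

step 1: stack=$ S  input=num num num $  — expand S ::= num P C
step 2: stack=$ C P num  input=num num num $  — match num
step 3: stack=$ C P  input=num num $  — expand P ::= λ
step 4: stack=$ C  input=num num $  — expand C ::= S
step 5: stack=$ S  input=num num $  — expand S ::= num P C
step 6: stack=$ C P num  input=num num $  — match num
step 7: stack=$ C P  input=num $  — expand P ::= λ
step 8: stack=$ C  input=num $  — expand C ::= S
step 9: stack=$ S  input=num $  — expand S ::= num P C
step 10: stack=$ C P num  input=num $  — match num
step 11: stack=$ C P  input=$  — expand P ::= λ
step 12: stack=$ C  input=$  — expand C ::= λ
Accept reached after 12 steps.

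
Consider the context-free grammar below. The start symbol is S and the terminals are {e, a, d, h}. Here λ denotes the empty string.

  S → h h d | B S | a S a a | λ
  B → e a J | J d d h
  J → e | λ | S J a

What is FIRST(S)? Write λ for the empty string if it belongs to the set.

{λ, a, d, e, h}

FIRST(S): from S→h h d we get {h}; from S→B S we get {a, d, e, h}; from S→a S a a we get {a}; from S→λ we get {λ}. So FIRST(S) = {λ, a, d, e, h}.
FIRST(J): from J→e we get {e}; from J→λ we get {λ}; from J→S J a we get {a, d, e, h}. So FIRST(J) = {λ, a, d, e, h}.
FIRST(B): from B→e a J we get {e}; from B→J d d h we get {a, d, e, h}. So FIRST(B) = {a, d, e, h}.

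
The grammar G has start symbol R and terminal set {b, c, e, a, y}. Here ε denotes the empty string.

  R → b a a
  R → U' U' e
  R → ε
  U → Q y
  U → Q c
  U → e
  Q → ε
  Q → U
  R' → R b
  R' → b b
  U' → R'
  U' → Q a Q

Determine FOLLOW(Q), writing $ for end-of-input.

{a, b, c, e, y}

FIRST(R): from R→b a a we get {b}; from R→U' U' e we get {a, b, c, e, y}; from R→ε we get {ε}. So FIRST(R) = {ε, a, b, c, e, y}.
FIRST(R'): from R'→R b we get {a, b, c, e, y}; from R'→b b we get {b}. So FIRST(R') = {a, b, c, e, y}.
FIRST(U): from U→Q y we get {c, e, y}; from U→Q c we get {c, e, y}; from U→e we get {e}. So FIRST(U) = {c, e, y}.
FIRST(Q): from Q→ε we get {ε}; from Q→U we get {c, e, y}. So FIRST(Q) = {ε, c, e, y}.
FIRST(U'): from U'→R' we get {a, b, c, e, y}; from U'→Q a Q we get {a, c, e, y}. So FIRST(U') = {a, b, c, e, y}.
FOLLOW(R) includes $ since R is the start symbol.
FOLLOW(R): in R'→R b, R is followed by b with FIRST {b}. Thus FOLLOW(R) = {$, b}.
FOLLOW(U'): in R→U' U' e (occurrence 1), U' is followed by U' e with FIRST {a, b, c, e, y}; in R→U' U' e (occurrence 2), U' is followed by e with FIRST {e}. Thus FOLLOW(U') = {a, b, c, e, y}.
FOLLOW(Q): in U→Q y, Q is followed by y with FIRST {y}; in U→Q c, Q is followed by c with FIRST {c}; in U'→Q a Q (occurrence 1), Q is followed by a Q with FIRST {a}; in U'→Q a Q (occurrence 2), the suffix after Q is empty, so FOLLOW(Q) ⊇ FOLLOW(U') = {a, b, c, e, y}. Thus FOLLOW(Q) = {a, b, c, e, y}.
FOLLOW(U): in Q→U, the suffix after U is empty, so FOLLOW(U) ⊇ FOLLOW(Q) = {a, b, c, e, y}. Thus FOLLOW(U) = {a, b, c, e, y}.
FOLLOW(R'): in U'→R', the suffix after R' is empty, so FOLLOW(R') ⊇ FOLLOW(U') = {a, b, c, e, y}. Thus FOLLOW(R') = {a, b, c, e, y}.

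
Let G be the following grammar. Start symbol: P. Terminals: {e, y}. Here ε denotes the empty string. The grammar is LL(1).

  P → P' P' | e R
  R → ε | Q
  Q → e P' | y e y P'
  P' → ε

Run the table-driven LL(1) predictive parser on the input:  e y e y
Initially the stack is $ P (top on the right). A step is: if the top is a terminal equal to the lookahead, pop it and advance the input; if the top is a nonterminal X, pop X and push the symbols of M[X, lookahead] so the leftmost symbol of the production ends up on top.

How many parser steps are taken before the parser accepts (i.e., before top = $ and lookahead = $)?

step 1: stack=$ P  input=e y e y $  — expand P → e R
step 2: stack=$ R e  input=e y e y $  — match e
step 3: stack=$ R  input=y e y $  — expand R → Q
step 4: stack=$ Q  input=y e y $  — expand Q → y e y P'
step 5: stack=$ P' y e y  input=y e y $  — match y
step 6: stack=$ P' y e  input=e y $  — match e
step 7: stack=$ P' y  input=y $  — match y
step 8: stack=$ P'  input=$  — expand P' → ε
Accept reached after 8 steps.

8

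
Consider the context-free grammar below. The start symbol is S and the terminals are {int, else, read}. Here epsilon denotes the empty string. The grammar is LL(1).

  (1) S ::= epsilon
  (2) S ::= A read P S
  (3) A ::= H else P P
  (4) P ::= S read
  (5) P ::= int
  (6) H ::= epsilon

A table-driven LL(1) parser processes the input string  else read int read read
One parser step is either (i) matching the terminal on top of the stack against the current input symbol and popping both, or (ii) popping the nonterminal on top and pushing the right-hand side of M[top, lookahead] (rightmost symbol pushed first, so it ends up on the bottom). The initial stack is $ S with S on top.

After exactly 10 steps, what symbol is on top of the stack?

      Stack                  Input                      Action
   1  $ S                    else read int read read $  expand S ::= A read P S
   2  $ S P read A           else read int read read $  expand A ::= H else P P
   3  $ S P read P P else H  else read int read read $  expand H ::= epsilon
   4  $ S P read P P else    else read int read read $  match else
   5  $ S P read P P         read int read read $       expand P ::= S read
   6  $ S P read P read S    read int read read $       expand S ::= epsilon
   7  $ S P read P read      read int read read $       match read
   8  $ S P read P           int read read $            expand P ::= int
   9  $ S P read int         int read read $            match int
  10  $ S P read             read read $                match read
Stack after step 10: $ S P (top = P).

P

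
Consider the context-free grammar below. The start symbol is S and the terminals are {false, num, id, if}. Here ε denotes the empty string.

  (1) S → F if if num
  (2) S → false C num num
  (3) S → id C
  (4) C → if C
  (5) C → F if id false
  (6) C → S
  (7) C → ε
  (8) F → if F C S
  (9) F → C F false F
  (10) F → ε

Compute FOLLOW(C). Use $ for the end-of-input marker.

FIRST(S): from S→F if if num we get {false, id, if}; from S→false C num num we get {false}; from S→id C we get {id}. So FIRST(S) = {false, id, if}.
FIRST(C): from C→if C we get {if}; from C→F if id false we get {false, id, if}; from C→S we get {false, id, if}; from C→ε we get {ε}. So FIRST(C) = {ε, false, id, if}.
FIRST(F): from F→if F C S we get {if}; from F→C F false F we get {false, id, if}; from F→ε we get {ε}. So FIRST(F) = {ε, false, id, if}.
FOLLOW(S) includes $ since S is the start symbol.
FOLLOW(F): in S→F if if num, F is followed by if if num with FIRST {if}; in C→F if id false, F is followed by if id false with FIRST {if}; in F→if F C S, F is followed by C S with FIRST {false, id, if}; in F→C F false F (occurrence 1), F is followed by false F with FIRST {false}; in F→C F false F (occurrence 2), the suffix after F is empty (adds nothing new). Thus FOLLOW(F) = {false, id, if}.
FOLLOW(S): in C→S, the suffix after S is empty, so FOLLOW(S) ⊇ FOLLOW(C) = {$, false, id, if, num}; in F→if F C S, the suffix after S is empty, so FOLLOW(S) ⊇ FOLLOW(F) = {false, id, if}. Thus FOLLOW(S) = {$, false, id, if, num}.
FOLLOW(C): in S→false C num num, C is followed by num num with FIRST {num}; in S→id C, the suffix after C is empty, so FOLLOW(C) ⊇ FOLLOW(S) = {$, false, id, if, num}; in C→if C, the suffix after C is empty (adds nothing new); in F→if F C S, C is followed by S with FIRST {false, id, if}; in F→C F false F, C is followed by F false F with FIRST {false, id, if}. Thus FOLLOW(C) = {$, false, id, if, num}.

{$, false, id, if, num}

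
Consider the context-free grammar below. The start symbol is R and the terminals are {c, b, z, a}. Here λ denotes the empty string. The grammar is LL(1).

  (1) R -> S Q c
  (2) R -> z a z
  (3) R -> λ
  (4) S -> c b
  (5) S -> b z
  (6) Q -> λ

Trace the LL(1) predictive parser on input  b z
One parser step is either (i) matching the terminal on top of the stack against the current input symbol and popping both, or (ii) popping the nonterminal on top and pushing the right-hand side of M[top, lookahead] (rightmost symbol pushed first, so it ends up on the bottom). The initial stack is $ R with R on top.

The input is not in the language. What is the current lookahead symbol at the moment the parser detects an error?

step 1: stack=$ R  input=b z $  — expand R -> S Q c
step 2: stack=$ c Q S  input=b z $  — expand S -> b z
step 3: stack=$ c Q z b  input=b z $  — match b
step 4: stack=$ c Q z  input=z $  — match z
step 5: stack=$ c Q  input=$  — error: M[Q, $] is empty

$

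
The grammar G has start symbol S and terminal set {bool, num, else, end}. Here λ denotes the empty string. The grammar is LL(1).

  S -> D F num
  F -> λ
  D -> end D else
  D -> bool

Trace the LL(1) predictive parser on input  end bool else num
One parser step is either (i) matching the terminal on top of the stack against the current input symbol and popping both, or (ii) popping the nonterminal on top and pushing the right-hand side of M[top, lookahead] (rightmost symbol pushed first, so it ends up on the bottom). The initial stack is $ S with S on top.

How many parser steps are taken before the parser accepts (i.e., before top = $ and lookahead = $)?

8

     Stack               Input                Action
  1  $ S                 end bool else num $  expand S -> D F num
  2  $ num F D           end bool else num $  expand D -> end D else
  3  $ num F else D end  end bool else num $  match end
  4  $ num F else D      bool else num $      expand D -> bool
  5  $ num F else bool   bool else num $      match bool
  6  $ num F else        else num $           match else
  7  $ num F             num $                expand F -> λ
  8  $ num               num $                match num
Accept reached after 8 steps.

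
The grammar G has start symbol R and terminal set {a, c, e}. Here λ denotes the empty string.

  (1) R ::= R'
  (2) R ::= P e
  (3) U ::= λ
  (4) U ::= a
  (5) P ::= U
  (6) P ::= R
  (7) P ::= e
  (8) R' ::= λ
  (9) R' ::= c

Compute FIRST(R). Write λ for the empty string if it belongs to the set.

{λ, a, c, e}

FIRST(U) = {λ, a}
FIRST(R') = {λ, c}
FIRST(R) = {λ, a, c, e}  (via R', P e)
FIRST(P) = {λ, a, c, e}  (via U, R)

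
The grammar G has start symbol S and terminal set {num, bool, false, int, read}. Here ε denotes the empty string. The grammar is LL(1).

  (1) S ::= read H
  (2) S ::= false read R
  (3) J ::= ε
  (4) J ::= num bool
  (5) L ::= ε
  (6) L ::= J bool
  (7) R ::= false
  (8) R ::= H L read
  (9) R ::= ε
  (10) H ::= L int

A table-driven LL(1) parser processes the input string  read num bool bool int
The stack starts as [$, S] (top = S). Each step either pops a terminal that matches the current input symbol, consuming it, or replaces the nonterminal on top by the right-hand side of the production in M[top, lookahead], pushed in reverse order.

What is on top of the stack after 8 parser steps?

step 1: stack=$ S  input=read num bool bool int $  — expand S ::= read H
step 2: stack=$ H read  input=read num bool bool int $  — match read
step 3: stack=$ H  input=num bool bool int $  — expand H ::= L int
step 4: stack=$ int L  input=num bool bool int $  — expand L ::= J bool
step 5: stack=$ int bool J  input=num bool bool int $  — expand J ::= num bool
step 6: stack=$ int bool bool num  input=num bool bool int $  — match num
step 7: stack=$ int bool bool  input=bool bool int $  — match bool
step 8: stack=$ int bool  input=bool int $  — match bool
Stack after step 8: $ int (top = int).

int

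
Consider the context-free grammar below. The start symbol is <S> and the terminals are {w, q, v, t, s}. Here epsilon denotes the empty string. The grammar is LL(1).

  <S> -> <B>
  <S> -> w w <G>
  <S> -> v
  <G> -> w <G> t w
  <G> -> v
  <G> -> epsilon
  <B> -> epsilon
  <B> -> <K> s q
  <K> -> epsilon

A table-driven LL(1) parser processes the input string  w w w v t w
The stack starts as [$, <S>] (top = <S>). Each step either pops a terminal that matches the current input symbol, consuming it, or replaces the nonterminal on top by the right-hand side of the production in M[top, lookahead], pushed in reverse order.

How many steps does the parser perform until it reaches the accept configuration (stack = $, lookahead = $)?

9

     Stack        Input          Action
  1  $ <S>        w w w v t w $  expand <S> -> w w <G>
  2  $ <G> w w    w w w v t w $  match w
  3  $ <G> w      w w v t w $    match w
  4  $ <G>        w v t w $      expand <G> -> w <G> t w
  5  $ w t <G> w  w v t w $      match w
  6  $ w t <G>    v t w $        expand <G> -> v
  7  $ w t v      v t w $        match v
  8  $ w t        t w $          match t
  9  $ w          w $            match w
Accept reached after 9 steps.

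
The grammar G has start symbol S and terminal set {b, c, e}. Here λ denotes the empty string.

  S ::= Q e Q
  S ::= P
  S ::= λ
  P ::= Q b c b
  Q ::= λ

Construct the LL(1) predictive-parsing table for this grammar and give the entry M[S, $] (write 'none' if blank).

FIRST(Q) = {λ}
FIRST(P) = {b}  (via Q b c b)
FIRST(S) = {λ, b, e}  (via Q e Q, P)
FOLLOW(S) includes $ since S is the start symbol.
FOLLOW(S): S appears on no right-hand side. Thus FOLLOW(S) = {$}.
For S ::= Q e Q: FIRST(Q e Q) = {e}, so it goes in M[S, t] for t ∈ {e}.
For S ::= P: FIRST(P) = {b}, so it goes in M[S, t] for t ∈ {b}.
For S ::= λ: FIRST(λ) = {λ}, so it goes in M[S, t] for t ∈ {}; since λ ∈ FIRST, also for every t ∈ FOLLOW(S) = {$}.

S ::= λ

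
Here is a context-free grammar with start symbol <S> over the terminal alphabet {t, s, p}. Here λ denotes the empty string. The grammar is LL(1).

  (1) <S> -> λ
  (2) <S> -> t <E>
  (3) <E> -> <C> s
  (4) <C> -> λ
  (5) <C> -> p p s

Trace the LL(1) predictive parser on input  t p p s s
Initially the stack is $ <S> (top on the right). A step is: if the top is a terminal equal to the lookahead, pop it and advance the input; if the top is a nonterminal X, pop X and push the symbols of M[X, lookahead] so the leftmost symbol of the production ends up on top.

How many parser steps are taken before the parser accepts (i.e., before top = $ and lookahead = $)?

     Stack      Input        Action
  1  $ <S>      t p p s s $  expand <S> -> t <E>
  2  $ <E> t    t p p s s $  match t
  3  $ <E>      p p s s $    expand <E> -> <C> s
  4  $ s <C>    p p s s $    expand <C> -> p p s
  5  $ s s p p  p p s s $    match p
  6  $ s s p    p s s $      match p
  7  $ s s      s s $        match s
  8  $ s        s $          match s
Accept reached after 8 steps.

8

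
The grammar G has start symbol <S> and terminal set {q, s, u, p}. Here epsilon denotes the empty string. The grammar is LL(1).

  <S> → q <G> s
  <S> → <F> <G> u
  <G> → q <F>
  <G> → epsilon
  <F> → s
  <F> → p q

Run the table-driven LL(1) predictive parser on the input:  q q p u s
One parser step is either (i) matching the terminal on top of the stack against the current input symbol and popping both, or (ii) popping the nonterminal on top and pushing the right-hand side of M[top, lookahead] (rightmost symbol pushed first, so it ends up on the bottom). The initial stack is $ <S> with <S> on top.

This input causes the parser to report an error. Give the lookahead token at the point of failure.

u

step 1: stack=$ <S>  input=q q p u s $  — expand <S> → q <G> s
step 2: stack=$ s <G> q  input=q q p u s $  — match q
step 3: stack=$ s <G>  input=q p u s $  — expand <G> → q <F>
step 4: stack=$ s <F> q  input=q p u s $  — match q
step 5: stack=$ s <F>  input=p u s $  — expand <F> → p q
step 6: stack=$ s q p  input=p u s $  — match p
step 7: stack=$ s q  input=u s $  — error: top is terminal q but lookahead is u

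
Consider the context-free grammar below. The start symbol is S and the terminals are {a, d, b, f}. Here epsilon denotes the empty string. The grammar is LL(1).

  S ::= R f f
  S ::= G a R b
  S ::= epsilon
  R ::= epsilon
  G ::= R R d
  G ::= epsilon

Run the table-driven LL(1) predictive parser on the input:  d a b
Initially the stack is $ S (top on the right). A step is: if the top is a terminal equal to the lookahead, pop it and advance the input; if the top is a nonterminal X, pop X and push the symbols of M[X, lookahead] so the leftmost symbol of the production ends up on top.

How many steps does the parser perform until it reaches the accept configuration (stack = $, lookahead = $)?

step 1: stack=$ S  input=d a b $  — expand S ::= G a R b
step 2: stack=$ b R a G  input=d a b $  — expand G ::= R R d
step 3: stack=$ b R a d R R  input=d a b $  — expand R ::= epsilon
step 4: stack=$ b R a d R  input=d a b $  — expand R ::= epsilon
step 5: stack=$ b R a d  input=d a b $  — match d
step 6: stack=$ b R a  input=a b $  — match a
step 7: stack=$ b R  input=b $  — expand R ::= epsilon
step 8: stack=$ b  input=b $  — match b
Accept reached after 8 steps.

8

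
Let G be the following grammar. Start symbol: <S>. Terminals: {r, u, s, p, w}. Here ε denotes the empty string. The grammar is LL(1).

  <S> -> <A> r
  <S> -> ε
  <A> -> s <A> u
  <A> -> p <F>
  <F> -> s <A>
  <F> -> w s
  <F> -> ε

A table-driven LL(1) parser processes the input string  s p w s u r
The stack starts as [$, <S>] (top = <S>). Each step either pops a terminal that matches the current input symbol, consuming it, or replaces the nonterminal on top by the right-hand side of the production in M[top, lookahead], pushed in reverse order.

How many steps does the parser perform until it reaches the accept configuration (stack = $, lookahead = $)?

step 1: stack=$ <S>  input=s p w s u r $  — expand <S> -> <A> r
step 2: stack=$ r <A>  input=s p w s u r $  — expand <A> -> s <A> u
step 3: stack=$ r u <A> s  input=s p w s u r $  — match s
step 4: stack=$ r u <A>  input=p w s u r $  — expand <A> -> p <F>
step 5: stack=$ r u <F> p  input=p w s u r $  — match p
step 6: stack=$ r u <F>  input=w s u r $  — expand <F> -> w s
step 7: stack=$ r u s w  input=w s u r $  — match w
step 8: stack=$ r u s  input=s u r $  — match s
step 9: stack=$ r u  input=u r $  — match u
step 10: stack=$ r  input=r $  — match r
Accept reached after 10 steps.

10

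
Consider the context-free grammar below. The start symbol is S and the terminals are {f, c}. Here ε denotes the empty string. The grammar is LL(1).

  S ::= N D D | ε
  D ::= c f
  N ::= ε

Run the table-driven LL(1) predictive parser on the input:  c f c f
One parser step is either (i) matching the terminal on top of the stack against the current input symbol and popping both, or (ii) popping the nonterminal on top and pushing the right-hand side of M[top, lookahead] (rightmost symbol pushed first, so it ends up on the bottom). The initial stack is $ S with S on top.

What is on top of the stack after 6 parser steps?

c

     Stack    Input      Action
  1  $ S      c f c f $  expand S ::= N D D
  2  $ D D N  c f c f $  expand N ::= ε
  3  $ D D    c f c f $  expand D ::= c f
  4  $ D f c  c f c f $  match c
  5  $ D f    f c f $    match f
  6  $ D      c f $      expand D ::= c f
Stack after step 6: $ f c (top = c).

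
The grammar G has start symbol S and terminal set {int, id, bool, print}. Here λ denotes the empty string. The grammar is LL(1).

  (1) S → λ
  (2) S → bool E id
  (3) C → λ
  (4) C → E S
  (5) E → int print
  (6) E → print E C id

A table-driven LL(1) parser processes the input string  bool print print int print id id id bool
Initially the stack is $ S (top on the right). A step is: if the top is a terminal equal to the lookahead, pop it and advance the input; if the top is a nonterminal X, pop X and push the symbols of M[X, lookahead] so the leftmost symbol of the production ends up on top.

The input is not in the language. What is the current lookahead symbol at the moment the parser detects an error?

      Stack                     Input                                       Action
   1  $ S                       bool print print int print id id id bool $  expand S → bool E id
   2  $ id E bool               bool print print int print id id id bool $  match bool
   3  $ id E                    print print int print id id id bool $       expand E → print E C id
   4  $ id id C E print         print print int print id id id bool $       match print
   5  $ id id C E               print int print id id id bool $             expand E → print E C id
   6  $ id id C id C E print    print int print id id id bool $             match print
   7  $ id id C id C E          int print id id id bool $                   expand E → int print
   8  $ id id C id C print int  int print id id id bool $                   match int
   9  $ id id C id C print      print id id id bool $                       match print
  10  $ id id C id C            id id id bool $                             expand C → λ
  11  $ id id C id              id id id bool $                             match id
  12  $ id id C                 id id bool $                                expand C → λ
  13  $ id id                   id id bool $                                match id
  14  $ id                      id bool $                                   match id
  15  $                         bool $                                      error: stack empty but input remains

bool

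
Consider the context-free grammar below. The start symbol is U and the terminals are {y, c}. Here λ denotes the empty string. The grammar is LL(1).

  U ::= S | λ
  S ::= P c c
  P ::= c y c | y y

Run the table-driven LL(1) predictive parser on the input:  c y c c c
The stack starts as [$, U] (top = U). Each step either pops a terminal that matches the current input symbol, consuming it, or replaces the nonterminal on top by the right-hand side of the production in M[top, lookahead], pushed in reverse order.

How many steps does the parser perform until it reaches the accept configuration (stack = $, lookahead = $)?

step 1: stack=$ U  input=c y c c c $  — expand U ::= S
step 2: stack=$ S  input=c y c c c $  — expand S ::= P c c
step 3: stack=$ c c P  input=c y c c c $  — expand P ::= c y c
step 4: stack=$ c c c y c  input=c y c c c $  — match c
step 5: stack=$ c c c y  input=y c c c $  — match y
step 6: stack=$ c c c  input=c c c $  — match c
step 7: stack=$ c c  input=c c $  — match c
step 8: stack=$ c  input=c $  — match c
Accept reached after 8 steps.

8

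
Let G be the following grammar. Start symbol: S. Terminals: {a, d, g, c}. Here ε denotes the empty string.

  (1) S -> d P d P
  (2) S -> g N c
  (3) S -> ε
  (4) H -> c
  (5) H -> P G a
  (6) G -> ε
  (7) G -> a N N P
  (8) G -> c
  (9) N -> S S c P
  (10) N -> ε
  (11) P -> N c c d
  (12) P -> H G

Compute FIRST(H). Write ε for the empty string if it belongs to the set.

{c, d, g}

FIRST(S) = {ε, d, g}
FIRST(G) = {ε, a, c}
FIRST(N) = {ε, c, d, g}  (via S S c P)
FIRST(H) = {c, d, g}  (via P G a)
FIRST(P) = {c, d, g}  (via N c c d, H G)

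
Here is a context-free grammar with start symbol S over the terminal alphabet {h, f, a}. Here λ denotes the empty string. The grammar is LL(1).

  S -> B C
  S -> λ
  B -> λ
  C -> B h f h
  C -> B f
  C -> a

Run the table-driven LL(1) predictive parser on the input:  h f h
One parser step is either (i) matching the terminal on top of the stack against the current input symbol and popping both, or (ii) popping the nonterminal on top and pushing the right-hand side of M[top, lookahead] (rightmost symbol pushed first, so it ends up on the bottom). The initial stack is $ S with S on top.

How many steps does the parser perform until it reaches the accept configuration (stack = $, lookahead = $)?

     Stack      Input    Action
  1  $ S        h f h $  expand S -> B C
  2  $ C B      h f h $  expand B -> λ
  3  $ C        h f h $  expand C -> B h f h
  4  $ h f h B  h f h $  expand B -> λ
  5  $ h f h    h f h $  match h
  6  $ h f      f h $    match f
  7  $ h        h $      match h
Accept reached after 7 steps.

7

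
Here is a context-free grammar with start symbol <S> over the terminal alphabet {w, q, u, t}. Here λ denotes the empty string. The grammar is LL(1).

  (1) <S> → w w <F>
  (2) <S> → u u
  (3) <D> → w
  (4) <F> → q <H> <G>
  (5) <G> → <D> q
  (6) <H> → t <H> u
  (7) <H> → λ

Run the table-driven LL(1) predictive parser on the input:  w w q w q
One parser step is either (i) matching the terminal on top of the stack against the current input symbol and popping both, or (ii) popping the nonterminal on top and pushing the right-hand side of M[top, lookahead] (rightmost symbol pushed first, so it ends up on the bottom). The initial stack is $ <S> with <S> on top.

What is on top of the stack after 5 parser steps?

     Stack        Input        Action
  1  $ <S>        w w q w q $  expand <S> → w w <F>
  2  $ <F> w w    w w q w q $  match w
  3  $ <F> w      w q w q $    match w
  4  $ <F>        q w q $      expand <F> → q <H> <G>
  5  $ <G> <H> q  q w q $      match q
Stack after step 5: $ <G> <H> (top = <H>).

<H>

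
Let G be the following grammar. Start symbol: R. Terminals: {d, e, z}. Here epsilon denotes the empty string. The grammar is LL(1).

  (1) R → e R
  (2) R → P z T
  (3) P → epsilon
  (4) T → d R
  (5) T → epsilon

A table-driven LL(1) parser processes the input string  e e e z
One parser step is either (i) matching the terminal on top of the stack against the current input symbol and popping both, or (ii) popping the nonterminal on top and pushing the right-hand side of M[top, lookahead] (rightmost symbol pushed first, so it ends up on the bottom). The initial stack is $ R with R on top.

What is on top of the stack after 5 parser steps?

     Stack  Input      Action
  1  $ R    e e e z $  expand R → e R
  2  $ R e  e e e z $  match e
  3  $ R    e e z $    expand R → e R
  4  $ R e  e e z $    match e
  5  $ R    e z $      expand R → e R
Stack after step 5: $ R e (top = e).

e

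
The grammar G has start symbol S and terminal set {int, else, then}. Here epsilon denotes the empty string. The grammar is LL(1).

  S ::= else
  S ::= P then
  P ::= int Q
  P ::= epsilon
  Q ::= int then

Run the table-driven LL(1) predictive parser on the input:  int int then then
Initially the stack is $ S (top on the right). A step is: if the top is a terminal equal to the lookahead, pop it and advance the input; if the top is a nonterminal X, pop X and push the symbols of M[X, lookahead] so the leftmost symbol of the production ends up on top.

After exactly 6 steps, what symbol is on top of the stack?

then

step 1: stack=$ S  input=int int then then $  — expand S ::= P then
step 2: stack=$ then P  input=int int then then $  — expand P ::= int Q
step 3: stack=$ then Q int  input=int int then then $  — match int
step 4: stack=$ then Q  input=int then then $  — expand Q ::= int then
step 5: stack=$ then then int  input=int then then $  — match int
step 6: stack=$ then then  input=then then $  — match then
Stack after step 6: $ then (top = then).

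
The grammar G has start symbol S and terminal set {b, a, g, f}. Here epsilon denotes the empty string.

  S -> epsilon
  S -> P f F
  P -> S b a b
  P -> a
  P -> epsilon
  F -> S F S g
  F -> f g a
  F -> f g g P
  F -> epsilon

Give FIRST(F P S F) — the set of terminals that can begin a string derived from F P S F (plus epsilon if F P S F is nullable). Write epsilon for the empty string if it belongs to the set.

{epsilon, a, b, f, g}

FIRST(S) = {epsilon, a, b, f}  (via P f F)
FIRST(P) = {epsilon, a, b, f}  (via S b a b)
FIRST(F) = {epsilon, a, b, f, g}  (via S F S g)
FIRST(F P S F): take FIRST of each symbol in turn, carrying on past any symbol whose FIRST contains epsilon; result {epsilon, a, b, f, g}.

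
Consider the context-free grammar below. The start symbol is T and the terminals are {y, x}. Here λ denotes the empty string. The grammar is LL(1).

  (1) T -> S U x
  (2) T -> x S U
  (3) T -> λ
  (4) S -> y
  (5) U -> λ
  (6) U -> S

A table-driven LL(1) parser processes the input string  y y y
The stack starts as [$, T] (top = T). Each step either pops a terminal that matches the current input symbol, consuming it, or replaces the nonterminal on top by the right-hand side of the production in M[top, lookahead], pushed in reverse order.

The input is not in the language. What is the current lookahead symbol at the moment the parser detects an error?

y

     Stack    Input    Action
  1  $ T      y y y $  expand T -> S U x
  2  $ x U S  y y y $  expand S -> y
  3  $ x U y  y y y $  match y
  4  $ x U    y y $    expand U -> S
  5  $ x S    y y $    expand S -> y
  6  $ x y    y y $    match y
  7  $ x      y $      error: top is terminal x but lookahead is y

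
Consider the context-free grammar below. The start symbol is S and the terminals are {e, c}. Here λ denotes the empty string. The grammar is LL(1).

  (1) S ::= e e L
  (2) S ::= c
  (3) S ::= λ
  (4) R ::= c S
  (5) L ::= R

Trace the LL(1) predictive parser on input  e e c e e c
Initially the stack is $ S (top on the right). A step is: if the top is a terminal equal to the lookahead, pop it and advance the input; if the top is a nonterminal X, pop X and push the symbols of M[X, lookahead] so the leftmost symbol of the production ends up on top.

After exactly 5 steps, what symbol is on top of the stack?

     Stack    Input          Action
  1  $ S      e e c e e c $  expand S ::= e e L
  2  $ L e e  e e c e e c $  match e
  3  $ L e    e c e e c $    match e
  4  $ L      c e e c $      expand L ::= R
  5  $ R      c e e c $      expand R ::= c S
Stack after step 5: $ S c (top = c).

c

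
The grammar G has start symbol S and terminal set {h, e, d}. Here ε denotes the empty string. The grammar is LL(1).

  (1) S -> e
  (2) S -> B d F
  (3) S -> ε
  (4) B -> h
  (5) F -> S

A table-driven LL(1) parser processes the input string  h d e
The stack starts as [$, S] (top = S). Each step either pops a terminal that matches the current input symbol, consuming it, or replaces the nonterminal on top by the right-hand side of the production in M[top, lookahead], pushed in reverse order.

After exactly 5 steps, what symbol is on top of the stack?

step 1: stack=$ S  input=h d e $  — expand S -> B d F
step 2: stack=$ F d B  input=h d e $  — expand B -> h
step 3: stack=$ F d h  input=h d e $  — match h
step 4: stack=$ F d  input=d e $  — match d
step 5: stack=$ F  input=e $  — expand F -> S
Stack after step 5: $ S (top = S).

S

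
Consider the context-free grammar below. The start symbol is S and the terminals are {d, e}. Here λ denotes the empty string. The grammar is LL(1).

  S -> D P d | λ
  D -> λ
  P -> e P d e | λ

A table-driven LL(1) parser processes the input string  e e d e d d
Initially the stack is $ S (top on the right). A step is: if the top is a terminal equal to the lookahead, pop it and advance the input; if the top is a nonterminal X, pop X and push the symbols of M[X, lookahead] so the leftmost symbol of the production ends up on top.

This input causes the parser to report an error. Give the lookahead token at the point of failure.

d

step 1: stack=$ S  input=e e d e d d $  — expand S -> D P d
step 2: stack=$ d P D  input=e e d e d d $  — expand D -> λ
step 3: stack=$ d P  input=e e d e d d $  — expand P -> e P d e
step 4: stack=$ d e d P e  input=e e d e d d $  — match e
step 5: stack=$ d e d P  input=e d e d d $  — expand P -> e P d e
step 6: stack=$ d e d e d P e  input=e d e d d $  — match e
step 7: stack=$ d e d e d P  input=d e d d $  — expand P -> λ
step 8: stack=$ d e d e d  input=d e d d $  — match d
step 9: stack=$ d e d e  input=e d d $  — match e
step 10: stack=$ d e d  input=d d $  — match d
step 11: stack=$ d e  input=d $  — error: top is terminal e but lookahead is d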